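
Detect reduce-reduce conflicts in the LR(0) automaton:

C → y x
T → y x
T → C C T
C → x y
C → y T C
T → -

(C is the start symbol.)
Yes — I9: [C → y x .] vs [T → y x .]

A reduce-reduce conflict occurs when an LR(0) state has two complete items [A → α .] and [B → β .] — both call for a reduction, and with no lookahead the parser cannot choose between them.

Augment with C' → C and build the canonical LR(0) collection (I0 = CLOSURE({[C' → . C]}), then GOTO on every symbol after a dot until no new states appear). It has 14 states:
  I0: { [C → . x y], [C → . y T C], [C → . y x], [C' → . C] }  — shift
  I1: { [C' → C .] }  — accept
  I2: { [C → x . y] }  — shift
  I3: { [C → . x y], [C → . y T C], [C → . y x], [C → y . T C], [C → y . x], [T → . -], [T → . C C T], [T → . y x] }  — shift
  I4: { [T → - .] }  — reduce
  I5: { [C → . x y], [C → . y T C], [C → . y x], [T → C . C T] }  — shift
  I6: { [C → . x y], [C → . y T C], [C → . y x], [C → y T . C] }  — shift
  I7: { [C → x . y], [C → y x .] }  — shift, reduce
  I8: { [C → . x y], [C → . y T C], [C → . y x], [C → y . T C], [C → y . x], [T → . -], [T → . C C T], [T → . y x], [T → y . x] }  — shift
  I9: { [C → x . y], [C → y x .], [T → y x .] }  — shift, 2 reduces
  I10: { [C → x y .] }  — reduce
  I11: { [C → y T C .] }  — reduce
  I12: { [C → . x y], [C → . y T C], [C → . y x], [T → . -], [T → . C C T], [T → . y x], [T → C C . T] }  — shift
  I13: { [T → C C T .] }  — reduce

I9 contains complete items [C → y x .], [T → y x .] — reduce-reduce conflict.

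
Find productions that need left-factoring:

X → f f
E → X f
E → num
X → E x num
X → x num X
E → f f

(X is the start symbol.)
No, left-factoring is not needed

Left-factoring is needed when two productions for the same non-terminal
share a common prefix on the right-hand side.

Productions for X:
  X → f f
  X → E x num
  X → x num X
Productions for E:
  E → X f
  E → num
  E → f f

No common prefixes found.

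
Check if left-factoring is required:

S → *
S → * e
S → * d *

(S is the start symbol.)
Yes, S has productions with common prefix '*'

Left-factoring is needed when two productions for the same non-terminal
share a common prefix on the right-hand side.

Productions for S:
  S → *
  S → * e
  S → * d *

Found common prefix '*' in productions for S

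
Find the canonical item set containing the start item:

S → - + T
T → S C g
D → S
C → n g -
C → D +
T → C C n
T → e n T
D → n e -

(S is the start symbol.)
First, augment the grammar with S' → S
I₀ = CLOSURE({ [S' → . S] }):
  [S' → . S] has the dot before S: add [S → . - + T]
No further items can be added.

I₀ = { [S → . - + T], [S' → . S] }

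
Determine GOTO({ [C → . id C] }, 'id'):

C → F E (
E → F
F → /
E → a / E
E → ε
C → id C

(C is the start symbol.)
GOTO(I, 'id') = CLOSURE({ [A → αX.β] : [A → α.Xβ] ∈ I, X = 'id' })

Items with dot before 'id', with the dot advanced:
  [C → . id C] → [C → id . C]
Closure of the advanced items:
  [C → id . C] has the dot before C: add [C → . F E (], [C → . id C]
  [C → . F E (] has the dot before F: add [F → . /]

GOTO = { [C → . F E (], [C → . id C], [C → id . C], [F → . /] }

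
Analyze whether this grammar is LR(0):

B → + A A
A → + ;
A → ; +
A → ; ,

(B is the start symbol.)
A grammar is LR(0) if no state in the canonical LR(0) collection has:
  - both a shift item (dot before a terminal) and a complete item (shift-reduce conflict), or
  - two or more complete items (reduce-reduce conflict; the accept item [B' → B .] counts as a complete item here).

Augment with B' → B and build the canonical LR(0) collection (I0 = CLOSURE({[B' → . B]}), then GOTO on every symbol after a dot until no new states appear). It has 10 states:
  I0: { [B → . + A A], [B' → . B] }  — shift
  I1: { [A → . + ;], [A → . ; +], [A → . ; ,], [B → + . A A] }  — shift
  I2: { [B' → B .] }  — accept
  I3: { [A → + . ;] }  — shift
  I4: { [A → ; . +], [A → ; . ,] }  — shift
  I5: { [A → . + ;], [A → . ; +], [A → . ; ,], [B → + A . A] }  — shift
  I6: { [B → + A A .] }  — reduce
  I7: { [A → ; + .] }  — reduce
  I8: { [A → ; , .] }  — reduce
  I9: { [A → + ; .] }  — reduce

Every state is either a pure shift/goto state or contains exactly one complete item and nothing to shift — no conflicts. The grammar is LR(0).

Answer: Yes, the grammar is LR(0)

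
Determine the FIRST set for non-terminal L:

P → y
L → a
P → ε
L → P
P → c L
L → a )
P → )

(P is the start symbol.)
{ ')', 'a', 'c', 'y', ε }

To compute FIRST(L), examine every production with L on the left-hand side, reading each right-hand side left to right until a non-nullable symbol is reached.

FIRST sets of the other non-terminals involved (by the same procedure, iterated to a fixed point):
  FIRST(P) = { ')', 'c', 'y', ε }

From L → a:
  - a is a terminal: add 'a' and stop
From L → P:
  - P is a non-terminal: add FIRST(P) \ {ε} = { ')', 'c', 'y' }
    P is nullable and nothing follows, so the whole right-hand side can vanish: ε ∈ FIRST(L)
From L → a ):
  - a is a terminal: add 'a' and stop

Collecting: FIRST(L) = { ')', 'a', 'c', 'y', ε }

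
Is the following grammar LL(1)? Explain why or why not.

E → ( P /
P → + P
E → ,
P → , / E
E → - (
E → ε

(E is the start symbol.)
A grammar is LL(1) if for each non-terminal N with multiple productions, the predict sets of those productions are pairwise disjoint, where PREDICT(N → α) = (FIRST(α) \ {ε}) ∪ (FOLLOW(N) if α ⇒* ε).

Relevant sets:
  FOLLOW(E) = { $, '/' }

For E:
  PREDICT(E → '(' P '/') = { '(' }
  PREDICT(E → ',') = { ',' }
  PREDICT(E → '-' '(') = { '-' }
  PREDICT(E → ε) = { $, '/' }
For P:
  PREDICT(P → '+' P) = { '+' }
  PREDICT(P → ',' '/' E) = { ',' }

All predict sets are disjoint. The grammar IS LL(1).

Answer: Yes, the grammar is LL(1).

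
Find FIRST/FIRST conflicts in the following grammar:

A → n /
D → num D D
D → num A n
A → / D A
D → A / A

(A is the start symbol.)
Yes. D → num D D / D → num A n on { 'num' }

FIRST sets of the non-terminals at (or reachable through a nullable prefix from) the front of some alternative:
  FIRST(A) = { '/', 'n' }

Productions for A:
  A → n /: FIRST = { 'n' }
  A → / D A: FIRST = { '/' }
Productions for D:
  D → num D D: FIRST = { 'num' }
  D → num A n: FIRST = { 'num' }
  D → A / A: FIRST = { '/', 'n' }

Conflict for D: D → num D D and D → num A n
  Overlap: { 'num' }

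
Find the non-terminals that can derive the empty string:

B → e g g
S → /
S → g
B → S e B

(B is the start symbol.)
A non-terminal is nullable if it can derive ε (the empty string): either it has an ε-production, or it has a production whose right-hand side consists entirely of nullable non-terminals.

There are no ε-productions, so no non-terminal can derive ε.
No non-terminals are nullable.

Answer: None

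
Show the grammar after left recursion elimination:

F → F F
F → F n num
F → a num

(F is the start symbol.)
F is directly left-recursive. The standard transformation for
  A → A α₁ | ... | A α_m | β₁ | ... | β_n
is
  A  → β₁ A' | ... | β_n A'
  A' → α₁ A' | ... | α_m A' | ε

F → a num becomes F → a num F'
F → F F becomes F' → F F'
F → F n num becomes F' → n num F'
Add F' → ε

Resulting grammar:
F → a num F'
F' → F F'
F' → n num F'
F' → ε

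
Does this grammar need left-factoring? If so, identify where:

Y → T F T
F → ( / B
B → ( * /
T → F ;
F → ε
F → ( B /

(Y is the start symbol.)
Yes, F has productions with common prefix '('

Left-factoring is needed when two productions for the same non-terminal
share a common prefix on the right-hand side.

Productions for F:
  F → ( / B
  F → ε
  F → ( B /

Found common prefix '(' in productions for F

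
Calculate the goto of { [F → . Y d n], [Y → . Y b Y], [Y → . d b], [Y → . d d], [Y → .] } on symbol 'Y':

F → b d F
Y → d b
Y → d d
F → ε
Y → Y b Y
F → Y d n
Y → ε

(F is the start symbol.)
GOTO(I, 'Y') = CLOSURE({ [A → αX.β] : [A → α.Xβ] ∈ I, X = 'Y' })

Items with dot before 'Y', with the dot advanced:
  [F → . Y d n] → [F → Y . d n]
  [Y → . Y b Y] → [Y → Y . b Y]
Closure adds nothing (no advanced item has the dot before a non-terminal).

GOTO = { [F → Y . d n], [Y → Y . b Y] }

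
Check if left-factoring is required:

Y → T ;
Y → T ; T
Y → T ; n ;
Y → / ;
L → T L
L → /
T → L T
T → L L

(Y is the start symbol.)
Left-factoring is needed when two productions for the same non-terminal
share a common prefix on the right-hand side.

Productions for Y:
  Y → T ;
  Y → T ; T
  Y → T ; n ;
  Y → / ;
Productions for L:
  L → T L
  L → /
Productions for T:
  T → L T
  T → L L

Found common prefix 'T ;' in productions for Y
Found common prefix 'L' in productions for T

Answer: Yes, Y has productions with common prefix 'T ;'; T has productions with common prefix 'L'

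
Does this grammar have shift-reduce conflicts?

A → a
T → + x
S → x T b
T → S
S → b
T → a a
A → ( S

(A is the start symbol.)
No shift-reduce conflicts

Augment with A' → A and build the canonical LR(0) collection (I0 = CLOSURE({[A' → . A]}), then GOTO on every symbol after a dot until no new states appear). It has 14 states:
  I0: { [A → . ( S], [A → . a], [A' → . A] }  — shift
  I1: { [A → ( . S], [S → . b], [S → . x T b] }  — shift
  I2: { [A' → A .] }  — accept
  I3: { [A → a .] }  — reduce
  I4: { [A → ( S .] }  — reduce
  I5: { [S → b .] }  — reduce
  I6: { [S → . b], [S → . x T b], [S → x . T b], [T → . + x], [T → . S], [T → . a a] }  — shift
  I7: { [T → + . x] }  — shift
  I8: { [T → S .] }  — reduce
  I9: { [S → x T . b] }  — shift
  I10: { [T → a . a] }  — shift
  I11: { [T → a a .] }  — reduce
  I12: { [S → x T b .] }  — reduce
  I13: { [T → + x .] }  — reduce

No state contains both a complete item and a shift item.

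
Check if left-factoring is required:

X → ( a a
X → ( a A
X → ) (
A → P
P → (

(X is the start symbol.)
Yes, X has productions with common prefix '( a'

Left-factoring is needed when two productions for the same non-terminal
share a common prefix on the right-hand side.

Productions for X:
  X → ( a a
  X → ( a A
  X → ) (

Found common prefix '( a' in productions for X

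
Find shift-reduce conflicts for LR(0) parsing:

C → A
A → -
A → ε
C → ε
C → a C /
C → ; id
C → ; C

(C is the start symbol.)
Yes — I0: [A → .] vs [A → . -]; I2: [A → .] vs [A → . -]; I5: [A → .] vs [A → . -]

Augment with C' → C and build the canonical LR(0) collection (I0 = CLOSURE({[C' → . C]}), then GOTO on every symbol after a dot until no new states appear). It has 10 states:
  I0: { [A → . -], [A → .], [C → . ; C], [C → . ; id], [C → . A], [C → . a C /], [C → .], [C' → . C] }  — shift, 2 reduces
  I1: { [A → - .] }  — reduce
  I2: { [A → . -], [A → .], [C → . ; C], [C → . ; id], [C → . A], [C → . a C /], [C → .], [C → ; . C], [C → ; . id] }  — shift, 2 reduces
  I3: { [C → A .] }  — reduce
  I4: { [C' → C .] }  — accept
  I5: { [A → . -], [A → .], [C → . ; C], [C → . ; id], [C → . A], [C → . a C /], [C → .], [C → a . C /] }  — shift, 2 reduces
  I6: { [C → a C . /] }  — shift
  I7: { [C → a C / .] }  — reduce
  I8: { [C → ; C .] }  — reduce
  I9: { [C → ; id .] }  — reduce

I0 contains reduce items [A → .], [C → .] and shift items [A → . -], [C → . ; C], [C → . ; id], [C → . a C /] — shift-reduce conflict.
I2 contains reduce items [A → .], [C → .] and shift items [A → . -], [C → . ; C], [C → . ; id], [C → ; . id], [C → . a C /] — shift-reduce conflict.
I5 contains reduce items [A → .], [C → .] and shift items [A → . -], [C → . ; C], [C → . ; id], [C → . a C /] — shift-reduce conflict.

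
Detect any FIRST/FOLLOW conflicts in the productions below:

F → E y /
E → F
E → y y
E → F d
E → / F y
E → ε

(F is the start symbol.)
Yes. E → F with FOLLOW(E) on { 'y' }; E → y y with FOLLOW(E) on { 'y' }; E → F d with FOLLOW(E) on { 'y' }

Nullable non-terminals: E.
FIRST sets used below: FIRST(F) = { '/', 'y' }

E: nullable alternative(s) E → ε; FOLLOW(E) = { 'y' }
  E → F: FIRST \ {ε} = { '/', 'y' } — overlaps FOLLOW(E) on { 'y' }: CONFLICT
  E → y y: FIRST \ {ε} = { 'y' } — overlaps FOLLOW(E) on { 'y' }: CONFLICT
  E → F d: FIRST \ {ε} = { '/', 'y' } — overlaps FOLLOW(E) on { 'y' }: CONFLICT
  E → / F y: FIRST \ {ε} = { '/' } — disjoint from FOLLOW(E)
  E → ε: FIRST \ {ε} = { } — this is the only nullable alternative, skip

F has no nullable alternative, so no FIRST/FOLLOW check is needed there.

So the grammar has 3 FIRST/FOLLOW conflicts (marked CONFLICT above).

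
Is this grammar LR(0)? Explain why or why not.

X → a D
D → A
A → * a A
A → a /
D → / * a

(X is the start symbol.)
Augment with X' → X and build the canonical LR(0) collection (I0 = CLOSURE({[X' → . X]}), then GOTO on every symbol after a dot until no new states appear). It has 13 states:
  I0: { [X → . a D], [X' → . X] }  — shift
  I1: { [X' → X .] }  — accept
  I2: { [A → . * a A], [A → . a /], [D → . / * a], [D → . A], [X → a . D] }  — shift
  I3: { [A → * . a A] }  — shift
  I4: { [D → / . * a] }  — shift
  I5: { [D → A .] }  — reduce
  I6: { [X → a D .] }  — reduce
  I7: { [A → a . /] }  — shift
  I8: { [A → a / .] }  — reduce
  I9: { [D → / * . a] }  — shift
  I10: { [D → / * a .] }  — reduce
  I11: { [A → * a . A], [A → . * a A], [A → . a /] }  — shift
  I12: { [A → * a A .] }  — reduce

Every state is either a pure shift/goto state or contains exactly one complete item and nothing to shift — no conflicts. The grammar is LR(0).

Answer: Yes, the grammar is LR(0)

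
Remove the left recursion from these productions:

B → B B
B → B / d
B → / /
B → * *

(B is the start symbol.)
B → / / B'
B → * * B'
B' → B B'
B' → / d B'
B' → ε

B is directly left-recursive. The standard transformation for
  A → A α₁ | ... | A α_m | β₁ | ... | β_n
is
  A  → β₁ A' | ... | β_n A'
  A' → α₁ A' | ... | α_m A' | ε

B → / / becomes B → / / B'
B → * * becomes B → * * B'
B → B B becomes B' → B B'
B → B / d becomes B' → / d B'
Add B' → ε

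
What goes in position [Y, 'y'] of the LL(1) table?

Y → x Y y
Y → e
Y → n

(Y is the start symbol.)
To find M[Y, 'y'], we find productions for Y where 'y' is in the predict set (PREDICT(N → α) = (FIRST(α) \ {ε}) ∪ (FOLLOW(N) if α ⇒* ε)).

Y → x Y y: PREDICT = { 'x' }
Y → e: PREDICT = { 'e' }
Y → n: PREDICT = { 'n' }

M[Y, 'y'] is empty (no production applies)

Answer: Empty (error entry)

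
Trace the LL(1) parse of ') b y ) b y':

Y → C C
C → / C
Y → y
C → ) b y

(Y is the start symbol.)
Stack is shown with the top on the left.

Stack      Input          Action
--------------------------------
Y $        ) b y ) b y $  output Y → C C
C C $      ) b y ) b y $  output C → ) b y
) b y C $  ) b y ) b y $  match ')'
b y C $    b y ) b y $    match 'b'
y C $      y ) b y $      match 'y'
C $        ) b y $        output C → ) b y
) b y $    ) b y $        match ')'
b y $      b y $          match 'b'
y $        y $            match 'y'
$          $              accept

The string is accepted.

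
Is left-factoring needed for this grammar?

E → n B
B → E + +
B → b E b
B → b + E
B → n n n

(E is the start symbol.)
Left-factoring is needed when two productions for the same non-terminal
share a common prefix on the right-hand side.

Productions for B:
  B → E + +
  B → b E b
  B → b + E
  B → n n n

Found common prefix 'b' in productions for B

Answer: Yes, B has productions with common prefix 'b'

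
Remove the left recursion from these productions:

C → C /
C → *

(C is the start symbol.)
C → * C'
C' → / C'
C' → ε

C is directly left-recursive. The standard transformation for
  A → A α₁ | ... | A α_m | β₁ | ... | β_n
is
  A  → β₁ A' | ... | β_n A'
  A' → α₁ A' | ... | α_m A' | ε

C → * becomes C → * C'
C → C / becomes C' → / C'
Add C' → ε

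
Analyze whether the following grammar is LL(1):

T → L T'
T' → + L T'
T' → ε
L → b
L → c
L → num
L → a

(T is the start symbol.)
A grammar is LL(1) if for each non-terminal N with multiple productions, the predict sets of those productions are pairwise disjoint, where PREDICT(N → α) = (FIRST(α) \ {ε}) ∪ (FOLLOW(N) if α ⇒* ε).

Relevant sets:
  FOLLOW(T') = { $ }

For T':
  PREDICT(T' → '+' L T') = { '+' }
  PREDICT(T' → ε) = { $ }
For L:
  PREDICT(L → b) = { 'b' }
  PREDICT(L → c) = { 'c' }
  PREDICT(L → num) = { 'num' }
  PREDICT(L → a) = { 'a' }
T has a single production, so nothing to check there.

All predict sets are disjoint. The grammar IS LL(1).

Answer: Yes, the grammar is LL(1).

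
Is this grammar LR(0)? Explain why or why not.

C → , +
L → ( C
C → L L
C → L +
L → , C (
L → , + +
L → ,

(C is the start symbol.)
No. Shift-reduce conflict between [L → , .] and [C → . , +]

Augment with C' → C and build the canonical LR(0) collection (I0 = CLOSURE({[C' → . C]}), then GOTO on every symbol after a dot until no new states appear). It has 14 states:
  I0: { [C → . , +], [C → . L +], [C → . L L], [C' → . C], [L → . ( C], [L → . , + +], [L → . , C (], [L → . ,] }  — shift
  I1: { [C → . , +], [C → . L +], [C → . L L], [L → ( . C], [L → . ( C], [L → . , + +], [L → . , C (], [L → . ,] }  — shift
  I2: { [C → , . +], [C → . , +], [C → . L +], [C → . L L], [L → , . + +], [L → , . C (], [L → , .], [L → . ( C], [L → . , + +], [L → . , C (], [L → . ,] }  — shift, reduce
  I3: { [C' → C .] }  — accept
  I4: { [C → L . +], [C → L . L], [L → . ( C], [L → . , + +], [L → . , C (], [L → . ,] }  — shift
  I5: { [C → L + .] }  — reduce
  I6: { [C → . , +], [C → . L +], [C → . L L], [L → , . + +], [L → , . C (], [L → , .], [L → . ( C], [L → . , + +], [L → . , C (], [L → . ,] }  — shift, reduce
  I7: { [C → L L .] }  — reduce
  I8: { [L → , + . +] }  — shift
  I9: { [L → , C . (] }  — shift
  I10: { [L → , C ( .] }  — reduce
  I11: { [L → , + + .] }  — reduce
  I12: { [C → , + .], [L → , + . +] }  — shift, reduce
  I13: { [L → ( C .] }  — reduce

Conflict in state I2:
  Shift-reduce conflict between [L → , .] and [C → . , +]
So the grammar is NOT LR(0).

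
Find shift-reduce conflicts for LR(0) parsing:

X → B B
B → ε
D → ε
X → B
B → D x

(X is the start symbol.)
Augment with X' → X and build the canonical LR(0) collection (I0 = CLOSURE({[X' → . X]}), then GOTO on every symbol after a dot until no new states appear). It has 6 states:
  I0: { [B → . D x], [B → .], [D → .], [X → . B B], [X → . B], [X' → . X] }  — 2 reduces
  I1: { [B → . D x], [B → .], [D → .], [X → B . B], [X → B .] }  — 3 reduces
  I2: { [B → D . x] }  — shift
  I3: { [X' → X .] }  — accept
  I4: { [B → D x .] }  — reduce
  I5: { [X → B B .] }  — reduce

No state contains both a complete item and a shift item.

Answer: No shift-reduce conflicts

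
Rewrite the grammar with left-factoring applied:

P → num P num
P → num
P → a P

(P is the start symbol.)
Left-factoring transforms A → αβ₁ | αβ₂ into A → αA' and A' → β₁ | β₂
(α is the longest common prefix among the alternatives). Repeat until
no nonterminal has two alternatives with a common prefix.

Round 1: P has alternatives sharing prefix 'num'. Introduce P': P → num P'
  Add: P' → P num
  Add: P' → ε

No remaining common prefixes — done.

Resulting grammar:
P → num P'
P' → P num
P' → ε
P → a P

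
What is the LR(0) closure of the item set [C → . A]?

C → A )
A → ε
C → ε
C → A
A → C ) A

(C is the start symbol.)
{ [A → . C ) A], [A → .], [C → . A )], [C → . A], [C → .] }

Start with: [C → . A]
  [C → . A] has the dot before A: add [A → .], [A → . C ) A]
  [A → . C ) A] has the dot before C: add [C → . A )], [C → .]
No further items can be added.

CLOSURE = { [A → . C ) A], [A → .], [C → . A )], [C → . A], [C → .] }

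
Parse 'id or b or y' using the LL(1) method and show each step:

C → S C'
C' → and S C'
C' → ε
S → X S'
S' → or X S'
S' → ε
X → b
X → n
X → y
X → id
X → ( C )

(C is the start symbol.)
LL(1) parsing maintains a stack (initially the start symbol over $) and the input. At each step: if the stack top is a terminal, match it against the current input token; if it is a non-terminal N, replace it with the RHS of M[N, lookahead] (the unique production whose predict set contains the lookahead).

Stack is shown with the top on the left.

Stack         Input           Action
------------------------------------
C $           id or b or y $  output C → S C'
S C' $        id or b or y $  output S → X S'
X S' C' $     id or b or y $  output X → id
id S' C' $    id or b or y $  match 'id'
S' C' $       or b or y $     output S' → or X S'
or X S' C' $  or b or y $     match 'or'
X S' C' $     b or y $        output X → b
b S' C' $     b or y $        match 'b'
S' C' $       or y $          output S' → or X S'
or X S' C' $  or y $          match 'or'
X S' C' $     y $             output X → y
y S' C' $     y $             match 'y'
S' C' $       $               output S' → ε
C' $          $               output C' → ε
$             $               accept

The string is accepted.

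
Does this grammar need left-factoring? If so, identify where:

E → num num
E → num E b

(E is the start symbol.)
Yes, E has productions with common prefix 'num'

Left-factoring is needed when two productions for the same non-terminal
share a common prefix on the right-hand side.

Productions for E:
  E → num num
  E → num E b

Found common prefix 'num' in productions for E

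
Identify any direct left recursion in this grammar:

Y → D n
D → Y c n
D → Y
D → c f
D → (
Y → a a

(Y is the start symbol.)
No direct left recursion

Direct left recursion occurs when N → N α for some non-terminal N (the right-hand side begins with the left-hand side itself).

Y → D n: starts with D
D → Y c n: starts with Y
D → Y: starts with Y
D → c f: starts with c
D → (: starts with '('
Y → a a: starts with a

No direct left recursion found.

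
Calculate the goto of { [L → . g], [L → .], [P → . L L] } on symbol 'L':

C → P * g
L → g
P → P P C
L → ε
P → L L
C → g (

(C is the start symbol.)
GOTO(I, 'L') = CLOSURE({ [A → αX.β] : [A → α.Xβ] ∈ I, X = 'L' })

Items with dot before 'L', with the dot advanced:
  [P → . L L] → [P → L . L]
Closure of the advanced items:
  [P → L . L] has the dot before L: add [L → . g], [L → .]

GOTO = { [L → . g], [L → .], [P → L . L] }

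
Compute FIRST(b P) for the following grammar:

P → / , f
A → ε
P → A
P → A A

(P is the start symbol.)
{ 'b' }

To compute FIRST(b P), process the symbols left to right:
Symbol b is a terminal. Add 'b' and stop.
FIRST(b P) = { 'b' }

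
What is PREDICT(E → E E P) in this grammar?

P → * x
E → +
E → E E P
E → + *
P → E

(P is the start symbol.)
PREDICT(E → E E P) = (FIRST(RHS) \ {ε}) ∪ (FOLLOW(E) if ε ∈ FIRST(RHS), i.e. RHS ⇒* ε)
FIRST(E) = { '+' }
FIRST(E E P) = { '+' }
ε ∉ FIRST(E E P), so FOLLOW(E) is not added.
PREDICT(E → E E P) = { '+' }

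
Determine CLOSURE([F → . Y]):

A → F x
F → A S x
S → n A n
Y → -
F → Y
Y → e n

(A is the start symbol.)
Start with: [F → . Y]
  [F → . Y] has the dot before Y: add [Y → . -], [Y → . e n]
No further items can be added.

CLOSURE = { [F → . Y], [Y → . -], [Y → . e n] }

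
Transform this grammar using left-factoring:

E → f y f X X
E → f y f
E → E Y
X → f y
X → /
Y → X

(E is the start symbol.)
Left-factoring transforms A → αβ₁ | αβ₂ into A → αA' and A' → β₁ | β₂
(α is the longest common prefix among the alternatives). Repeat until
no nonterminal has two alternatives with a common prefix.

Round 1: E has alternatives sharing prefix 'f y f'. Introduce E': E → f y f E'
  Add: E' → X X
  Add: E' → ε

No remaining common prefixes — done.

Resulting grammar:
E → f y f E'
E' → X X
E' → ε
E → E Y
X → f y
X → /
Y → X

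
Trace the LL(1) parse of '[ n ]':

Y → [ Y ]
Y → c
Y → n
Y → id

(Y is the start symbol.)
LL(1) parsing maintains a stack (initially the start symbol over $) and the input. At each step: if the stack top is a terminal, match it against the current input token; if it is a non-terminal N, replace it with the RHS of M[N, lookahead] (the unique production whose predict set contains the lookahead).

Stack is shown with the top on the left.

Stack    Input    Action
------------------------
Y $      [ n ] $  output Y → [ Y ]
[ Y ] $  [ n ] $  match '['
Y ] $    n ] $    output Y → n
n ] $    n ] $    match 'n'
] $      ] $      match ']'
$        $        accept

The string is accepted.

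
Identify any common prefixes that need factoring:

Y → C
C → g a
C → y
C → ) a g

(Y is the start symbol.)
No, left-factoring is not needed

Left-factoring is needed when two productions for the same non-terminal
share a common prefix on the right-hand side.

Productions for C:
  C → g a
  C → y
  C → ) a g

No common prefixes found.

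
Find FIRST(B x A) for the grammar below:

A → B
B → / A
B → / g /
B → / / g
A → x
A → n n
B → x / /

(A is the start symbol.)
FIRST sets of the non-terminals involved (from the grammar, by fixed-point iteration):
  FIRST(B) = { '/', 'x' }

To compute FIRST(B x A), process the symbols left to right:
Symbol B is a non-terminal. Add FIRST(B) \ {ε} = { '/', 'x' }
B is not nullable (ε ∉ FIRST(B)), so stop here.
FIRST(B x A) = { '/', 'x' }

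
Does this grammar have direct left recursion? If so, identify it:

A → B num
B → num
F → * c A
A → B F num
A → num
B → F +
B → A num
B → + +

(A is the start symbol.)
No direct left recursion

Direct left recursion occurs when N → N α for some non-terminal N (the right-hand side begins with the left-hand side itself).

A → B num: starts with B
B → num: starts with num
F → * c A: starts with '*'
A → B F num: starts with B
A → num: starts with num
B → F +: starts with F
B → A num: starts with A
B → + +: starts with '+'

No direct left recursion found.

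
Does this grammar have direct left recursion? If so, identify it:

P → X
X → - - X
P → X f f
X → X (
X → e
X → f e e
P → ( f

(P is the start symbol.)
Direct left recursion occurs when N → N α for some non-terminal N (the right-hand side begins with the left-hand side itself).

P → X: starts with X
X → - - X: starts with '-'
P → X f f: starts with X
X → X (: LEFT RECURSIVE (starts with X)
X → e: starts with e
X → f e e: starts with f
P → ( f: starts with '('

The grammar has direct left recursion on: X.

Answer: Yes, X is left-recursive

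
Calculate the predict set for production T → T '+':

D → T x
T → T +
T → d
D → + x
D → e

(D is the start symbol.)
PREDICT(T → T '+') = (FIRST(RHS) \ {ε}) ∪ (FOLLOW(T) if ε ∈ FIRST(RHS), i.e. RHS ⇒* ε)
FIRST(T) = { 'd' }
FIRST(T '+') = { 'd' }
ε ∉ FIRST(T '+'), so FOLLOW(T) is not added.
PREDICT(T → T '+') = { 'd' }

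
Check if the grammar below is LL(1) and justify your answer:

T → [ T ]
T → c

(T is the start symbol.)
For T:
  PREDICT(T → '[' T ']') = { '[' }
  PREDICT(T → c) = { 'c' }

All predict sets are disjoint. The grammar IS LL(1).

Answer: Yes, the grammar is LL(1).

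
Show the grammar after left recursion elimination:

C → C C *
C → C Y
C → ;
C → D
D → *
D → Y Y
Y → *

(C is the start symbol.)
C is directly left-recursive. The standard transformation for
  A → A α₁ | ... | A α_m | β₁ | ... | β_n
is
  A  → β₁ A' | ... | β_n A'
  A' → α₁ A' | ... | α_m A' | ε

C → ; becomes C → ; C'
C → D becomes C → D C'
C → C C * becomes C' → C * C'
C → C Y becomes C' → Y C'
Add C' → ε

Productions for other non-terminals are unchanged:
  D → *
  D → Y Y
  Y → *

Resulting grammar:
C → ; C'
C → D C'
C' → C * C'
C' → Y C'
C' → ε
D → *
D → Y Y
Y → *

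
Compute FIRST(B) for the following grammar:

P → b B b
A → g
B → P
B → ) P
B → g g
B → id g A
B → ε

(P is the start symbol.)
To compute FIRST(B), examine every production with B on the left-hand side, reading each right-hand side left to right until a non-nullable symbol is reached.

FIRST sets of the other non-terminals involved (by the same procedure, iterated to a fixed point):
  FIRST(P) = { 'b' }

From B → P:
  - P is a non-terminal: add FIRST(P) \ {ε} = { 'b' }
    P is not nullable, so stop
From B → ) P:
  - ')' is a terminal: add ')' and stop
From B → g g:
  - g is a terminal: add 'g' and stop
From B → id g A:
  - id is a terminal: add 'id' and stop
From B → ε:
  - ε-production, so ε ∈ FIRST(B)

Collecting: FIRST(B) = { ')', 'b', 'g', 'id', ε }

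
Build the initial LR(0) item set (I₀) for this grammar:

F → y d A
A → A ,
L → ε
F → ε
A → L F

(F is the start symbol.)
{ [F → . y d A], [F → .], [F' → . F] }

First, augment the grammar with F' → F
I₀ = CLOSURE({ [F' → . F] }):
  [F' → . F] has the dot before F: add [F → . y d A], [F → .]
No further items can be added.

I₀ = { [F → . y d A], [F → .], [F' → . F] }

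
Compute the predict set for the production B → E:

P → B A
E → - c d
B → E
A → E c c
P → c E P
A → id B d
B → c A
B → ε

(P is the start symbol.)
{ '-' }

PREDICT(B → E) = (FIRST(RHS) \ {ε}) ∪ (FOLLOW(B) if ε ∈ FIRST(RHS), i.e. RHS ⇒* ε)
FIRST(E) = { '-' }
FIRST(E) = { '-' }
ε ∉ FIRST(E), so FOLLOW(B) is not added.
PREDICT(B → E) = { '-' }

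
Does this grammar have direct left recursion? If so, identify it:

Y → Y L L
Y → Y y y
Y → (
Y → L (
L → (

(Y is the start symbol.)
Yes, Y is left-recursive

Direct left recursion occurs when N → N α for some non-terminal N (the right-hand side begins with the left-hand side itself).

Y → Y L L: LEFT RECURSIVE (starts with Y)
Y → Y y y: LEFT RECURSIVE (starts with Y)
Y → (: starts with '('
Y → L (: starts with L
L → (: starts with '('

The grammar has direct left recursion on: Y.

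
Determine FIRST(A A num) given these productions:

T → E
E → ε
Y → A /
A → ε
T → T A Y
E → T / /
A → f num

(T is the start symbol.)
FIRST sets of the non-terminals involved (from the grammar, by fixed-point iteration):
  FIRST(A) = { 'f', ε }

To compute FIRST(A A num), process the symbols left to right:
Symbol A is a non-terminal. Add FIRST(A) \ {ε} = { 'f' }
A is nullable (ε ∈ FIRST(A)), continue to the next symbol.
Symbol A is a non-terminal. Add FIRST(A) \ {ε} = { 'f' }
A is nullable (ε ∈ FIRST(A)), continue to the next symbol.
Symbol num is a terminal. Add 'num' and stop.
FIRST(A A num) = { 'f', 'num' }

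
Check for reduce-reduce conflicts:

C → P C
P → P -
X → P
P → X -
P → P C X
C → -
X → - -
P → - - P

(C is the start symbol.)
A reduce-reduce conflict occurs when an LR(0) state has two complete items [A → α .] and [B → β .] — both call for a reduction, and with no lookahead the parser cannot choose between them.

Augment with C' → C and build the canonical LR(0) collection (I0 = CLOSURE({[C' → . C]}), then GOTO on every symbol after a dot until no new states appear). It has 14 states:
  I0: { [C → . -], [C → . P C], [C' → . C], [P → . - - P], [P → . P -], [P → . P C X], [P → . X -], [X → . - -], [X → . P] }  — shift
  I1: { [C → - .], [P → - . - P], [X → - . -] }  — shift, reduce
  I2: { [C' → C .] }  — accept
  I3: { [C → . -], [C → . P C], [C → P . C], [P → . - - P], [P → . P -], [P → . P C X], [P → . X -], [P → P . -], [P → P . C X], [X → . - -], [X → . P], [X → P .] }  — shift, reduce
  I4: { [P → X . -] }  — shift
  I5: { [P → X - .] }  — reduce
  I6: { [C → - .], [P → - . - P], [P → P - .], [X → - . -] }  — shift, 2 reduces
  I7: { [C → P C .], [P → . - - P], [P → . P -], [P → . P C X], [P → . X -], [P → P C . X], [X → . - -], [X → . P] }  — shift, reduce
  I8: { [P → - . - P], [X → - . -] }  — shift
  I9: { [C → . -], [C → . P C], [P → . - - P], [P → . P -], [P → . P C X], [P → . X -], [P → P . -], [P → P . C X], [X → . - -], [X → . P], [X → P .] }  — shift, reduce
  I10: { [P → P C X .], [P → X . -] }  — shift, reduce
  I11: { [P → . - - P], [P → . P -], [P → . P C X], [P → . X -], [P → P C . X], [X → . - -], [X → . P] }  — shift
  I12: { [P → - - . P], [P → . - - P], [P → . P -], [P → . P C X], [P → . X -], [X → - - .], [X → . - -], [X → . P] }  — shift, reduce
  I13: { [C → . -], [C → . P C], [P → - - P .], [P → . - - P], [P → . P -], [P → . P C X], [P → . X -], [P → P . -], [P → P . C X], [X → . - -], [X → . P], [X → P .] }  — shift, 2 reduces

I6 contains complete items [C → - .], [P → P - .] — reduce-reduce conflict.
I13 contains complete items [P → - - P .], [X → P .] — reduce-reduce conflict.

Answer: Yes — I6: [C → - .] vs [P → P - .]; I13: [P → - - P .] vs [X → P .]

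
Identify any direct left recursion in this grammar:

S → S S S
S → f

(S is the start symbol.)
Direct left recursion occurs when N → N α for some non-terminal N (the right-hand side begins with the left-hand side itself).

S → S S S: LEFT RECURSIVE (starts with S)
S → f: starts with f

The grammar has direct left recursion on: S.

Answer: Yes, S is left-recursive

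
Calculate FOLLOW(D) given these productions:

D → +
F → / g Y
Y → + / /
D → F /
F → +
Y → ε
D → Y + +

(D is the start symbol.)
{ $ }

D is the start symbol, so $ ∈ FOLLOW(D).
D does not occur on any right-hand side.

Taking the union: FOLLOW(D) = { $ }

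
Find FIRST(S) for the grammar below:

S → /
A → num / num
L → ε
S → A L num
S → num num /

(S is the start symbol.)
{ '/', 'num' }

To compute FIRST(S), examine every production with S on the left-hand side, reading each right-hand side left to right until a non-nullable symbol is reached.

FIRST sets of the other non-terminals involved (by the same procedure, iterated to a fixed point):
  FIRST(A) = { 'num' }

From S → /:
  - '/' is a terminal: add '/' and stop
From S → A L num:
  - A is a non-terminal: add FIRST(A) \ {ε} = { 'num' }
    A is not nullable, so stop
From S → num num /:
  - num is a terminal: add 'num' and stop

Collecting: FIRST(S) = { '/', 'num' }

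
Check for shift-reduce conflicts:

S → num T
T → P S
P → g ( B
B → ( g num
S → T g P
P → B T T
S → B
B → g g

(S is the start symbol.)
Yes — I2: [S → B .] vs [B → . ( g num]

A shift-reduce conflict occurs when an LR(0) state has both:
  - a complete (reduce) item [A → α .] (dot at the end), and
  - a shift item [B → β . c γ] (dot before a terminal).

Augment with S' → S and build the canonical LR(0) collection (I0 = CLOSURE({[S' → . S]}), then GOTO on every symbol after a dot until no new states appear). It has 21 states:
  I0: { [B → . ( g num], [B → . g g], [P → . B T T], [P → . g ( B], [S → . B], [S → . T g P], [S → . num T], [S' → . S], [T → . P S] }  — shift
  I1: { [B → ( . g num] }  — shift
  I2: { [B → . ( g num], [B → . g g], [P → . B T T], [P → . g ( B], [P → B . T T], [S → B .], [T → . P S] }  — shift, reduce
  I3: { [B → . ( g num], [B → . g g], [P → . B T T], [P → . g ( B], [S → . B], [S → . T g P], [S → . num T], [T → . P S], [T → P . S] }  — shift
  I4: { [S' → S .] }  — accept
  I5: { [S → T . g P] }  — shift
  I6: { [B → g . g], [P → g . ( B] }  — shift
  I7: { [B → . ( g num], [B → . g g], [P → . B T T], [P → . g ( B], [S → num . T], [T → . P S] }  — shift
  I8: { [B → . ( g num], [B → . g g], [P → . B T T], [P → . g ( B], [P → B . T T], [T → . P S] }  — shift
  I9: { [S → num T .] }  — reduce
  I10: { [B → . ( g num], [B → . g g], [P → . B T T], [P → . g ( B], [P → B T . T], [T → . P S] }  — shift
  I11: { [P → B T T .] }  — reduce
  I12: { [B → . ( g num], [B → . g g], [P → g ( . B] }  — shift
  I13: { [B → g g .] }  — reduce
  I14: { [P → g ( B .] }  — reduce
  I15: { [B → g . g] }  — shift
  I16: { [B → . ( g num], [B → . g g], [P → . B T T], [P → . g ( B], [S → T g . P] }  — shift
  I17: { [S → T g P .] }  — reduce
  I18: { [T → P S .] }  — reduce
  I19: { [B → ( g . num] }  — shift
  I20: { [B → ( g num .] }  — reduce

I2 contains reduce item [S → B .] and shift items [B → . ( g num], [B → . g g], [P → . g ( B] — shift-reduce conflict.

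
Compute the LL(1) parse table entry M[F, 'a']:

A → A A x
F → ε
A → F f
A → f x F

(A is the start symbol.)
Empty (error entry)

To find M[F, 'a'], we find productions for F where 'a' is in the predict set (PREDICT(N → α) = (FIRST(α) \ {ε}) ∪ (FOLLOW(N) if α ⇒* ε)).

Relevant sets:
  FOLLOW(F) = { $, 'f', 'x' }

F → ε: PREDICT = { $, 'f', 'x' }

M[F, 'a'] is empty (no production applies)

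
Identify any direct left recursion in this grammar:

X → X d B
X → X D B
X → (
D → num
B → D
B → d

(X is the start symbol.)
Direct left recursion occurs when N → N α for some non-terminal N (the right-hand side begins with the left-hand side itself).

X → X d B: LEFT RECURSIVE (starts with X)
X → X D B: LEFT RECURSIVE (starts with X)
X → (: starts with '('
D → num: starts with num
B → D: starts with D
B → d: starts with d

The grammar has direct left recursion on: X.

Answer: Yes, X is left-recursive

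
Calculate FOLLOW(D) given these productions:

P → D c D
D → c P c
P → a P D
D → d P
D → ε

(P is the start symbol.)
In P → D c D: D is followed by c D, add FIRST(c D) \ {ε} = { 'c' }
In P → D c D: D is at the end, add FOLLOW(P)
In P → a P D: D is at the end, add FOLLOW(P)

The FOLLOW sets referred to above (computed the same way, to a fixed point):
  FOLLOW(P) = { $, 'c', 'd' }

Taking the union: FOLLOW(D) = { $, 'c', 'd' }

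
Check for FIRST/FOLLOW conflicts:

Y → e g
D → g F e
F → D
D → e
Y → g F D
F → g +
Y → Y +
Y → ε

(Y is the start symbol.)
Nullable non-terminals: Y.
FIRST sets used below: FIRST(Y) = { '+', 'e', 'g', ε }

Y: nullable alternative(s) Y → ε; FOLLOW(Y) = { $, '+' }
  Y → e g: FIRST \ {ε} = { 'e' } — disjoint from FOLLOW(Y)
  Y → g F D: FIRST \ {ε} = { 'g' } — disjoint from FOLLOW(Y)
  Y → Y +: FIRST \ {ε} = { '+', 'e', 'g' } — overlaps FOLLOW(Y) on { '+' }: CONFLICT
  Y → ε: FIRST \ {ε} = { } — this is the only nullable alternative, skip

D, F have no nullable alternative, so no FIRST/FOLLOW check is needed there.

So the grammar has 1 FIRST/FOLLOW conflict (marked CONFLICT above).

Answer: Yes. Y → Y '+' with FOLLOW(Y) on { '+' }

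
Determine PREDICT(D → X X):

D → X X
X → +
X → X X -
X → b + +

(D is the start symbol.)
{ '+', 'b' }

PREDICT(D → X X) = (FIRST(RHS) \ {ε}) ∪ (FOLLOW(D) if ε ∈ FIRST(RHS), i.e. RHS ⇒* ε)
FIRST(X) = { '+', 'b' }
FIRST(X X) = { '+', 'b' }
ε ∉ FIRST(X X), so FOLLOW(D) is not added.
PREDICT(D → X X) = { '+', 'b' }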